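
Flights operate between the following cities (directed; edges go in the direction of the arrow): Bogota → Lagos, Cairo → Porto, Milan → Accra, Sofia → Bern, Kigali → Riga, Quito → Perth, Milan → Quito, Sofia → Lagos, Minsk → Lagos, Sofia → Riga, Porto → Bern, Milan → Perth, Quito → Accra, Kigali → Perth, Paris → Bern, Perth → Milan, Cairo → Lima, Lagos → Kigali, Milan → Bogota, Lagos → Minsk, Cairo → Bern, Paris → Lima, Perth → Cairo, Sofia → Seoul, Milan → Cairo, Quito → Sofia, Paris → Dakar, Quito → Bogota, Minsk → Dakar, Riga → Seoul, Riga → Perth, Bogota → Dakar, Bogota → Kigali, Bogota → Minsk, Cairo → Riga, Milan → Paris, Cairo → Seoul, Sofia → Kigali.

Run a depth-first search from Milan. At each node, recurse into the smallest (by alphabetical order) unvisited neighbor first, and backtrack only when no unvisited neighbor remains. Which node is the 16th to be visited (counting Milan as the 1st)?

Quito

Visit Milan
Milan → Accra
Milan → Bogota
Bogota → Dakar
Bogota → Kigali
Kigali → Perth
Perth → Cairo
Cairo → Bern
Cairo → Lima
Cairo → Porto
Cairo → Riga
Riga → Seoul
Bogota → Lagos
Lagos → Minsk
Milan → Paris
Milan → Quito
Quito → Sofia

Visit order: Milan, Accra, Bogota, Dakar, Kigali, Perth, Cairo, Bern, Lima, Porto, Riga, Seoul, Lagos, Minsk, Paris, Quito, Sofia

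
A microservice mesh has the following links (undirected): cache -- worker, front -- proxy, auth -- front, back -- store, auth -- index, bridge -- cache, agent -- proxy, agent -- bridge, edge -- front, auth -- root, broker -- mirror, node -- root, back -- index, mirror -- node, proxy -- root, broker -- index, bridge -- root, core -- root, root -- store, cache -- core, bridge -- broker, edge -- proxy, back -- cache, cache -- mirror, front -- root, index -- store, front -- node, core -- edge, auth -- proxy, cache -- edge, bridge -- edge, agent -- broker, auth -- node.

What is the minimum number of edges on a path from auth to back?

2

Level 0: auth
Level 1: front, index, node, proxy, root
Level 2: agent, back, bridge, broker, core, edge, mirror, store
Level 3: cache
Level 4: worker
back first appears at level 2.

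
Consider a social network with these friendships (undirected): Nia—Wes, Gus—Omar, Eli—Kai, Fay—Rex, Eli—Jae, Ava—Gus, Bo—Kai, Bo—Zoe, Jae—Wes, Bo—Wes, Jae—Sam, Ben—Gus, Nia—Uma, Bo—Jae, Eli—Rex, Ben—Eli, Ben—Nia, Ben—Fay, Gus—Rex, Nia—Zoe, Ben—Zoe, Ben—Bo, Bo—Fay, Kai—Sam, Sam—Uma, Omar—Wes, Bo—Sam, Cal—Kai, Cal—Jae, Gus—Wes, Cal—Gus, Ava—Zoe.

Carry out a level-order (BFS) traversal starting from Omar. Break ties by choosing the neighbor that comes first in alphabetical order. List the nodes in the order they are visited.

Omar → Gus → Wes → Ava → Ben → Cal → Rex → Bo → Jae → Nia → Zoe → Eli → Fay → Kai → Sam → Uma

Visit Omar; enqueue Gus, Wes → queue [Gus, Wes]
Visit Gus; enqueue Ava, Ben, Cal, Rex → queue [Wes, Ava, Ben, Cal, Rex]
Visit Wes; enqueue Bo, Jae, Nia → queue [Ava, Ben, Cal, Rex, Bo, Jae, Nia]
Visit Ava; enqueue Zoe → queue [Ben, Cal, Rex, Bo, Jae, Nia, Zoe]
Visit Ben; enqueue Eli, Fay → queue [Cal, Rex, Bo, Jae, Nia, Zoe, Eli, Fay]
Visit Cal; enqueue Kai → queue [Rex, Bo, Jae, Nia, Zoe, Eli, Fay, Kai]
Visit Rex → queue [Bo, Jae, Nia, Zoe, Eli, Fay, Kai]
Visit Bo; enqueue Sam → queue [Jae, Nia, Zoe, Eli, Fay, Kai, Sam]
Visit Jae → queue [Nia, Zoe, Eli, Fay, Kai, Sam]
Visit Nia; enqueue Uma → queue [Zoe, Eli, Fay, Kai, Sam, Uma]
Visit Zoe → queue [Eli, Fay, Kai, Sam, Uma]
Visit Eli → queue [Fay, Kai, Sam, Uma]
Visit Fay → queue [Kai, Sam, Uma]
Visit Kai → queue [Sam, Uma]
Visit Sam → queue [Uma]
Visit Uma → queue []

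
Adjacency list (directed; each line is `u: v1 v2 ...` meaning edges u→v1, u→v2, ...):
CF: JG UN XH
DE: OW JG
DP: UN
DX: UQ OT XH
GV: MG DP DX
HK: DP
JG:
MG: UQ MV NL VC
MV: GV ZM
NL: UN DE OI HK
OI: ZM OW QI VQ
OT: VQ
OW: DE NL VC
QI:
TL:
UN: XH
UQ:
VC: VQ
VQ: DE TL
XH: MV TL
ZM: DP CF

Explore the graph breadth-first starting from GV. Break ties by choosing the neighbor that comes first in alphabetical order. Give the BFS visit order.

Visit GV; enqueue DP, DX, MG → queue [DP, DX, MG]
Visit DP; enqueue UN → queue [DX, MG, UN]
Visit DX; enqueue OT, UQ, XH → queue [MG, UN, OT, UQ, XH]
Visit MG; enqueue MV, NL, VC → queue [UN, OT, UQ, XH, MV, NL, VC]
Visit UN → queue [OT, UQ, XH, MV, NL, VC]
Visit OT; enqueue VQ → queue [UQ, XH, MV, NL, VC, VQ]
Visit UQ → queue [XH, MV, NL, VC, VQ]
Visit XH; enqueue TL → queue [MV, NL, VC, VQ, TL]
Visit MV; enqueue ZM → queue [NL, VC, VQ, TL, ZM]
Visit NL; enqueue DE, HK, OI → queue [VC, VQ, TL, ZM, DE, HK, OI]
Visit VC → queue [VQ, TL, ZM, DE, HK, OI]
Visit VQ → queue [TL, ZM, DE, HK, OI]
Visit TL → queue [ZM, DE, HK, OI]
Visit ZM; enqueue CF → queue [DE, HK, OI, CF]
Visit DE; enqueue JG, OW → queue [HK, OI, CF, JG, OW]
Visit HK → queue [OI, CF, JG, OW]
Visit OI; enqueue QI → queue [CF, JG, OW, QI]
Visit CF → queue [JG, OW, QI]
Visit JG → queue [OW, QI]
Visit OW → queue [QI]
Visit QI → queue []

GV, DP, DX, MG, UN, OT, UQ, XH, MV, NL, VC, VQ, TL, ZM, DE, HK, OI, CF, JG, OW, QI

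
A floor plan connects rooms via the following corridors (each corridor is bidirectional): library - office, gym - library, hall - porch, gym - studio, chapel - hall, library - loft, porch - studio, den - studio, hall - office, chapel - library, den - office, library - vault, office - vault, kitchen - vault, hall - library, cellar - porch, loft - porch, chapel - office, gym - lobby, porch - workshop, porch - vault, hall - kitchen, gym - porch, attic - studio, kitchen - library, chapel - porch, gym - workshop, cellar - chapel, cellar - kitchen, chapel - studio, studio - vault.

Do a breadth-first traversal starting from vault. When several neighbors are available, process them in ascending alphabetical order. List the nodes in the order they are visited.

vault, kitchen, library, office, porch, studio, cellar, hall, chapel, gym, loft, den, workshop, attic, lobby

Visit vault; enqueue kitchen, library, office, porch, studio → queue [kitchen, library, office, porch, studio]
Visit kitchen; enqueue cellar, hall → queue [library, office, porch, studio, cellar, hall]
Visit library; enqueue chapel, gym, loft → queue [office, porch, studio, cellar, hall, chapel, gym, loft]
Visit office; enqueue den → queue [porch, studio, cellar, hall, chapel, gym, loft, den]
Visit porch; enqueue workshop → queue [studio, cellar, hall, chapel, gym, loft, den, workshop]
Visit studio; enqueue attic → queue [cellar, hall, chapel, gym, loft, den, workshop, attic]
Visit cellar → queue [hall, chapel, gym, loft, den, workshop, attic]
Visit hall → queue [chapel, gym, loft, den, workshop, attic]
Visit chapel → queue [gym, loft, den, workshop, attic]
Visit gym; enqueue lobby → queue [loft, den, workshop, attic, lobby]
Visit loft → queue [den, workshop, attic, lobby]
Visit den → queue [workshop, attic, lobby]
Visit workshop → queue [attic, lobby]
Visit attic → queue [lobby]
Visit lobby → queue []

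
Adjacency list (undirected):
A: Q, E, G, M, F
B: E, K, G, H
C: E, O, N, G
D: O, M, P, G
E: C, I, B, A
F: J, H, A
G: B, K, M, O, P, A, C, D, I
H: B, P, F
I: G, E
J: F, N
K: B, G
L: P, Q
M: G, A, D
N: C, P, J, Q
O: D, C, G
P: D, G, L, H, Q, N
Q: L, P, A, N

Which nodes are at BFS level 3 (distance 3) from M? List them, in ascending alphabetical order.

H, J, L, N

Level 0: M
Level 1: A, D, G
Level 2: B, C, E, F, I, K, O, P, Q
Level 3: H, J, L, N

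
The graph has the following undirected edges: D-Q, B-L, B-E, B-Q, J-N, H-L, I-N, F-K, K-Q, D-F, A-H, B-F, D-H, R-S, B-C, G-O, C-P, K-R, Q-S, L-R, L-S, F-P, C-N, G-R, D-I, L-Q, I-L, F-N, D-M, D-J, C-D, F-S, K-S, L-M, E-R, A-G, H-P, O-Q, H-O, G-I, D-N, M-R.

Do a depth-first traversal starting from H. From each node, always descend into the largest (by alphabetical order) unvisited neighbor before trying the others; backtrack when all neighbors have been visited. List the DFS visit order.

H, P, F, S, R, M, L, Q, O, G, I, N, J, D, C, B, E, A, K

Visit H
H → P
P → F
F → S
S → R
R → M
M → L
L → Q
Q → O
O → G
G → I
I → N
N → J
J → D
D → C
C → B
B → E
G → A
Q → K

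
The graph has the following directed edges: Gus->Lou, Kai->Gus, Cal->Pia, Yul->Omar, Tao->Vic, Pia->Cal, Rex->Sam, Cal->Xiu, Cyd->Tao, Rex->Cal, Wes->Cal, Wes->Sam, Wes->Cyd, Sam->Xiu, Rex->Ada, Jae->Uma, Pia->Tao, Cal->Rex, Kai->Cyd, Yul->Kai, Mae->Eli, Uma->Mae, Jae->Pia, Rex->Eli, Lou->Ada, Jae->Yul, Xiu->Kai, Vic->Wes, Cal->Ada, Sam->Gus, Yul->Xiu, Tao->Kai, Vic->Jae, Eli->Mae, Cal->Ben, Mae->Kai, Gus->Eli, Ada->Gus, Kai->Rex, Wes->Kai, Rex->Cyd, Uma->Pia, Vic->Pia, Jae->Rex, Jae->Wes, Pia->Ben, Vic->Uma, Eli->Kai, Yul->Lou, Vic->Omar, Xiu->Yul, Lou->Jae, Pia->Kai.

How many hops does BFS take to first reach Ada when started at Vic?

Level 0: Vic
Level 1: Jae, Omar, Pia, Uma, Wes
Level 2: Ben, Cal, Cyd, Kai, Mae, Rex, Sam, Tao, Yul
Level 3: Ada, Eli, Gus, Lou, Xiu
Ada first appears at level 3.

3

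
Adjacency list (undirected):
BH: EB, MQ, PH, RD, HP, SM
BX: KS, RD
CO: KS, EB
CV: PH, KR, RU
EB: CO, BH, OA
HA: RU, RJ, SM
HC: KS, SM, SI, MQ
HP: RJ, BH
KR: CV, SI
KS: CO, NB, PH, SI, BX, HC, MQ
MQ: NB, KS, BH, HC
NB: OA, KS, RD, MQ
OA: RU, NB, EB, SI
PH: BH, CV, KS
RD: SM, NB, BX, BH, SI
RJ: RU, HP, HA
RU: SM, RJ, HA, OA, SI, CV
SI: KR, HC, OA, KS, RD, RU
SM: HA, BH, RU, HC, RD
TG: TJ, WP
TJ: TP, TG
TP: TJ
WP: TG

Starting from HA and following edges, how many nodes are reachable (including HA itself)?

19

BFS from HA visits: HA, SM, RU, RJ, RD, HC, BH, SI, OA, CV, HP, NB, BX, MQ, KS, PH, EB, KR, CO
Reachable nodes: 19 of 23 total.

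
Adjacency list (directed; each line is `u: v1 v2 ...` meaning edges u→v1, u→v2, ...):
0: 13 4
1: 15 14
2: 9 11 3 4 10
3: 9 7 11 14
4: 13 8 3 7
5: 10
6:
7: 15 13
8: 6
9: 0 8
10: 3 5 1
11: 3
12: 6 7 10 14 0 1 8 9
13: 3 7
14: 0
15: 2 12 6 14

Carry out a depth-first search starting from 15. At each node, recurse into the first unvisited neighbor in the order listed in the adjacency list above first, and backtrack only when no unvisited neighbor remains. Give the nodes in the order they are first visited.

15, 2, 9, 0, 13, 3, 7, 11, 14, 4, 8, 6, 10, 5, 1, 12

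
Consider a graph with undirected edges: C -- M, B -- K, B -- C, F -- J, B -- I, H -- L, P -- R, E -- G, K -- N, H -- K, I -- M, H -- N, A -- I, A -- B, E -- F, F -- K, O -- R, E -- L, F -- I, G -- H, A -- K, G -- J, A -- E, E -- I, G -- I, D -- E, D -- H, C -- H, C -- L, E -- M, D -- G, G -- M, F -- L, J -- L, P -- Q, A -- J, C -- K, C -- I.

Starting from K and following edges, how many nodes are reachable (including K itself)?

14

BFS from K visits: K, N, H, F, C, B, A, L, G, D, J, I, E, M
Reachable nodes: 14 of 18 total.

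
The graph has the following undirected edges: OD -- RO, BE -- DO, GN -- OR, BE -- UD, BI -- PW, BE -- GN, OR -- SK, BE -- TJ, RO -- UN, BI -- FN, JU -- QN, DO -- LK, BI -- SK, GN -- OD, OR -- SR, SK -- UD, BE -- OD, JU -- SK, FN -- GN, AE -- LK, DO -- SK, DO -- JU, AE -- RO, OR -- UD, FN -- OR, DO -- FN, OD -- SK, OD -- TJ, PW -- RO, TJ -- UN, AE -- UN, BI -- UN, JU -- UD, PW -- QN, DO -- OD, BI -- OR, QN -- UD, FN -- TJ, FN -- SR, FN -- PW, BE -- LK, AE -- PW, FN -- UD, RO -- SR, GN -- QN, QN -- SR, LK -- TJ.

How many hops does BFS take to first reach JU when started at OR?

2

Level 0: OR
Level 1: BI, FN, GN, SK, SR, UD
Level 2: BE, DO, JU, OD, PW, QN, RO, TJ, UN
Level 3: AE, LK
JU first appears at level 2.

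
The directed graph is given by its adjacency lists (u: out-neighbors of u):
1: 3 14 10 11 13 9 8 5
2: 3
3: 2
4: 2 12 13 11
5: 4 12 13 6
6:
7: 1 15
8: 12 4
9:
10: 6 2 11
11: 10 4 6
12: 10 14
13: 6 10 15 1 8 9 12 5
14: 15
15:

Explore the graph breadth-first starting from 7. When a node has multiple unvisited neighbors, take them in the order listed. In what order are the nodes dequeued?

7, 1, 15, 3, 14, 10, 11, 13, 9, 8, 5, 2, 6, 4, 12

Visit 7; enqueue 1, 15 → queue [1, 15]
Visit 1; enqueue 3, 14, 10, 11, 13, 9, 8, 5 → queue [15, 3, 14, 10, 11, 13, 9, 8, 5]
Visit 15 → queue [3, 14, 10, 11, 13, 9, 8, 5]
Visit 3; enqueue 2 → queue [14, 10, 11, 13, 9, 8, 5, 2]
Visit 14 → queue [10, 11, 13, 9, 8, 5, 2]
Visit 10; enqueue 6 → queue [11, 13, 9, 8, 5, 2, 6]
Visit 11; enqueue 4 → queue [13, 9, 8, 5, 2, 6, 4]
Visit 13; enqueue 12 → queue [9, 8, 5, 2, 6, 4, 12]
Visit 9 → queue [8, 5, 2, 6, 4, 12]
Visit 8 → queue [5, 2, 6, 4, 12]
Visit 5 → queue [2, 6, 4, 12]
Visit 2 → queue [6, 4, 12]
Visit 6 → queue [4, 12]
Visit 4 → queue [12]
Visit 12 → queue []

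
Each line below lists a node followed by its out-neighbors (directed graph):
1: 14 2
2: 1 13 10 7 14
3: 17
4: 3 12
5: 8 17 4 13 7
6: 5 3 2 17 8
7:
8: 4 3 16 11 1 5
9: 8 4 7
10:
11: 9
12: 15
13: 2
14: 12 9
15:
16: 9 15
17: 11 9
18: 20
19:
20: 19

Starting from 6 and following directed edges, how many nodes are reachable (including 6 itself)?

17

BFS from 6 visits: 6, 5, 3, 2, 17, 8, 4, 13, 7, 1, 10, 14, 11, 9, 16, 12, 15
Reachable nodes: 17 of 20 total.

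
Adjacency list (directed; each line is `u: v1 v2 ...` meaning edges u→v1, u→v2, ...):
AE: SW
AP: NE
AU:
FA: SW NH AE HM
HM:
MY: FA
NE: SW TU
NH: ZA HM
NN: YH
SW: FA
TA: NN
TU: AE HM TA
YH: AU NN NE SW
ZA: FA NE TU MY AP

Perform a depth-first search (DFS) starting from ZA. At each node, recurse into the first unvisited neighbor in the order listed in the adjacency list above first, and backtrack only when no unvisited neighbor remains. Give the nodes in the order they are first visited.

ZA, FA, SW, NH, HM, AE, NE, TU, TA, NN, YH, AU, MY, AP

Visit ZA
ZA → FA
FA → SW
FA → NH
NH → HM
FA → AE
ZA → NE
NE → TU
TU → TA
TA → NN
NN → YH
YH → AU
ZA → MY
ZA → AP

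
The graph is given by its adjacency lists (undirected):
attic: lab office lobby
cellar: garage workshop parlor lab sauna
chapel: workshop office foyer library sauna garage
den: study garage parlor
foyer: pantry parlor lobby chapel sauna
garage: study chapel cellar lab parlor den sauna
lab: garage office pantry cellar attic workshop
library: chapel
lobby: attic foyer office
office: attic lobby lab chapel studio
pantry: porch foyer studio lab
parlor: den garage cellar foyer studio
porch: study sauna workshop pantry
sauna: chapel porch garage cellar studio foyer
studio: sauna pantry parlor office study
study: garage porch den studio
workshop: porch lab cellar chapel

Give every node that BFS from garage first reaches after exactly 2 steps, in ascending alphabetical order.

Level 0: garage
Level 1: cellar, chapel, den, lab, parlor, sauna, study
Level 2: attic, foyer, library, office, pantry, porch, studio, workshop
Level 3: lobby

attic, foyer, library, office, pantry, porch, studio, workshop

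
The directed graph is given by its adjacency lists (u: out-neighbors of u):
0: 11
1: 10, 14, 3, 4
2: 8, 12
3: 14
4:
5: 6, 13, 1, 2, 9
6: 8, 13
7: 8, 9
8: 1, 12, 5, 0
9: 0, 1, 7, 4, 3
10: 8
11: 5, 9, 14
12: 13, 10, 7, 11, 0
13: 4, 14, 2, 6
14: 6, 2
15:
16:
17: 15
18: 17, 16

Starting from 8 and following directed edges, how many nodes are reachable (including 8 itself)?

BFS from 8 visits: 8, 0, 1, 5, 12, 11, 3, 4, 10, 14, 2, 6, 9, 13, 7
Reachable nodes: 15 of 19 total.

15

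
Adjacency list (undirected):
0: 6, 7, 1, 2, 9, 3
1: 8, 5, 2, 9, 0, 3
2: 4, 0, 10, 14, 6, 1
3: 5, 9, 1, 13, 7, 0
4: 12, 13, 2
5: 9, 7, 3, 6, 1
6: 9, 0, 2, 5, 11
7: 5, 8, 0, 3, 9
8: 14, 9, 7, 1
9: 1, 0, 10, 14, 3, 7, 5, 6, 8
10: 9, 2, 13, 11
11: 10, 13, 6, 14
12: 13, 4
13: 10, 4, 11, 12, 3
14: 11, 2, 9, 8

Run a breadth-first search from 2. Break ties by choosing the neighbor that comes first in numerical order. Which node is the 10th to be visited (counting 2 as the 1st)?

Visit 2; enqueue 0, 1, 4, 6, 10, 14 → queue [0, 1, 4, 6, 10, 14]
Visit 0; enqueue 3, 7, 9 → queue [1, 4, 6, 10, 14, 3, 7, 9]
Visit 1; enqueue 5, 8 → queue [4, 6, 10, 14, 3, 7, 9, 5, 8]
Visit 4; enqueue 12, 13 → queue [6, 10, 14, 3, 7, 9, 5, 8, 12, 13]
Visit 6; enqueue 11 → queue [10, 14, 3, 7, 9, 5, 8, 12, 13, 11]
Visit 10 → queue [14, 3, 7, 9, 5, 8, 12, 13, 11]
Visit 14 → queue [3, 7, 9, 5, 8, 12, 13, 11]
Visit 3 → queue [7, 9, 5, 8, 12, 13, 11]
Visit 7 → queue [9, 5, 8, 12, 13, 11]
Visit 9 → queue [5, 8, 12, 13, 11]
Visit 5 → queue [8, 12, 13, 11]
Visit 8 → queue [12, 13, 11]
Visit 12 → queue [13, 11]
Visit 13 → queue [11]
Visit 11 → queue []

Visit order: 2, 0, 1, 4, 6, 10, 14, 3, 7, 9, 5, 8, 12, 13, 11

9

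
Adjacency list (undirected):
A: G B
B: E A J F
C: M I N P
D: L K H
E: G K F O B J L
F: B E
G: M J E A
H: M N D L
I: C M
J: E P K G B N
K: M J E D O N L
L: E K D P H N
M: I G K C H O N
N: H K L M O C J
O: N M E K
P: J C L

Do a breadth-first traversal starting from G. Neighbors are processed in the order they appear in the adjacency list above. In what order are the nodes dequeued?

G, M, J, E, A, I, K, C, H, O, N, P, B, F, L, D

Visit G; enqueue M, J, E, A → queue [M, J, E, A]
Visit M; enqueue I, K, C, H, O, N → queue [J, E, A, I, K, C, H, O, N]
Visit J; enqueue P, B → queue [E, A, I, K, C, H, O, N, P, B]
Visit E; enqueue F, L → queue [A, I, K, C, H, O, N, P, B, F, L]
Visit A → queue [I, K, C, H, O, N, P, B, F, L]
Visit I → queue [K, C, H, O, N, P, B, F, L]
Visit K; enqueue D → queue [C, H, O, N, P, B, F, L, D]
Visit C → queue [H, O, N, P, B, F, L, D]
Visit H → queue [O, N, P, B, F, L, D]
Visit O → queue [N, P, B, F, L, D]
Visit N → queue [P, B, F, L, D]
Visit P → queue [B, F, L, D]
Visit B → queue [F, L, D]
Visit F → queue [L, D]
Visit L → queue [D]
Visit D → queue []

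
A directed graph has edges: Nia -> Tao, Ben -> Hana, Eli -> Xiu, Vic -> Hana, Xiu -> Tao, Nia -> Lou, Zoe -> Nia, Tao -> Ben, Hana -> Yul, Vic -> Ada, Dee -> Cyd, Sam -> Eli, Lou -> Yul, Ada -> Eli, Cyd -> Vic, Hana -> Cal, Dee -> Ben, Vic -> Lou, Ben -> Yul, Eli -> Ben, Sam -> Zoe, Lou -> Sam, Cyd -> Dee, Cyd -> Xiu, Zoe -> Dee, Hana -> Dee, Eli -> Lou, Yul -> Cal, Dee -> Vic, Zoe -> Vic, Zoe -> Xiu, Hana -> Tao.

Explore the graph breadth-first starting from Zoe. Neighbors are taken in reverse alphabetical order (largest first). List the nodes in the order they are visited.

Visit Zoe; enqueue Xiu, Vic, Nia, Dee → queue [Xiu, Vic, Nia, Dee]
Visit Xiu; enqueue Tao → queue [Vic, Nia, Dee, Tao]
Visit Vic; enqueue Lou, Hana, Ada → queue [Nia, Dee, Tao, Lou, Hana, Ada]
Visit Nia → queue [Dee, Tao, Lou, Hana, Ada]
Visit Dee; enqueue Cyd, Ben → queue [Tao, Lou, Hana, Ada, Cyd, Ben]
Visit Tao → queue [Lou, Hana, Ada, Cyd, Ben]
Visit Lou; enqueue Yul, Sam → queue [Hana, Ada, Cyd, Ben, Yul, Sam]
Visit Hana; enqueue Cal → queue [Ada, Cyd, Ben, Yul, Sam, Cal]
Visit Ada; enqueue Eli → queue [Cyd, Ben, Yul, Sam, Cal, Eli]
Visit Cyd → queue [Ben, Yul, Sam, Cal, Eli]
Visit Ben → queue [Yul, Sam, Cal, Eli]
Visit Yul → queue [Sam, Cal, Eli]
Visit Sam → queue [Cal, Eli]
Visit Cal → queue [Eli]
Visit Eli → queue []

Zoe -> Xiu -> Vic -> Nia -> Dee -> Tao -> Lou -> Hana -> Ada -> Cyd -> Ben -> Yul -> Sam -> Cal -> Eli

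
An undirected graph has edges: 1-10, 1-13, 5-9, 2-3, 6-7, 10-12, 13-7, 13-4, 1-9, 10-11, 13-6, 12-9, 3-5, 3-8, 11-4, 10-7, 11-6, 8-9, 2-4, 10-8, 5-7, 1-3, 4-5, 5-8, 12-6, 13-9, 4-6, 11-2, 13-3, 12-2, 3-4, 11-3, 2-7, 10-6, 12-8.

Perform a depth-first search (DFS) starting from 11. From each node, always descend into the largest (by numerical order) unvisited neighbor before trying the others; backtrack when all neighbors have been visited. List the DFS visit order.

11, 10, 12, 9, 13, 7, 6, 4, 5, 8, 3, 2, 1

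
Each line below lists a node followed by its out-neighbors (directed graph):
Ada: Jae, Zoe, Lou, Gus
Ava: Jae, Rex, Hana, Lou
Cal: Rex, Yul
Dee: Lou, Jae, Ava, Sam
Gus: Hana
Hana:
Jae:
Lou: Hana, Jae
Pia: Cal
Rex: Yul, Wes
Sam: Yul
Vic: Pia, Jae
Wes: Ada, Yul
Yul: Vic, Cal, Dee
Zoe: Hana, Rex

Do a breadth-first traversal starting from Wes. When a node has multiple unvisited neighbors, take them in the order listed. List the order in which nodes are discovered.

Visit Wes; enqueue Ada, Yul → queue [Ada, Yul]
Visit Ada; enqueue Jae, Zoe, Lou, Gus → queue [Yul, Jae, Zoe, Lou, Gus]
Visit Yul; enqueue Vic, Cal, Dee → queue [Jae, Zoe, Lou, Gus, Vic, Cal, Dee]
Visit Jae → queue [Zoe, Lou, Gus, Vic, Cal, Dee]
Visit Zoe; enqueue Hana, Rex → queue [Lou, Gus, Vic, Cal, Dee, Hana, Rex]
Visit Lou → queue [Gus, Vic, Cal, Dee, Hana, Rex]
Visit Gus → queue [Vic, Cal, Dee, Hana, Rex]
Visit Vic; enqueue Pia → queue [Cal, Dee, Hana, Rex, Pia]
Visit Cal → queue [Dee, Hana, Rex, Pia]
Visit Dee; enqueue Ava, Sam → queue [Hana, Rex, Pia, Ava, Sam]
Visit Hana → queue [Rex, Pia, Ava, Sam]
Visit Rex → queue [Pia, Ava, Sam]
Visit Pia → queue [Ava, Sam]
Visit Ava → queue [Sam]
Visit Sam → queue []

Wes → Ada → Yul → Jae → Zoe → Lou → Gus → Vic → Cal → Dee → Hana → Rex → Pia → Ava → Sam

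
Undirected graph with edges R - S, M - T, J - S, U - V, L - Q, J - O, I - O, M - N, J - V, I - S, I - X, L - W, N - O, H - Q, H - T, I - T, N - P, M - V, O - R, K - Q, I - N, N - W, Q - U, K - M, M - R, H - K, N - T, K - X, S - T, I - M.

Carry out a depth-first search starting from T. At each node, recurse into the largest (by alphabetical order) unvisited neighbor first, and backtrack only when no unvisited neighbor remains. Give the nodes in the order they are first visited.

Visit T
T → S
S → R
R → O
O → N
N → W
W → L
L → Q
Q → U
U → V
V → M
M → K
K → X
X → I
K → H
V → J
N → P

T -> S -> R -> O -> N -> W -> L -> Q -> U -> V -> M -> K -> X -> I -> H -> J -> P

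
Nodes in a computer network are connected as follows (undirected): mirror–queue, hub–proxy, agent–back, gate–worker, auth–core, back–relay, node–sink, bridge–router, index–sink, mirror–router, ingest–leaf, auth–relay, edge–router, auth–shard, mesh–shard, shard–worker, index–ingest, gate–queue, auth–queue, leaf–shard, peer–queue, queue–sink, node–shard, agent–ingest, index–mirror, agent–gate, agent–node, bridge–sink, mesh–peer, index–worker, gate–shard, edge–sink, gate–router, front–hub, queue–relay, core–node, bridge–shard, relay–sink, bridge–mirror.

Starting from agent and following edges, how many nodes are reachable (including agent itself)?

20

BFS from agent visits: agent, back, gate, ingest, node, relay, queue, router, shard, worker, index, leaf, core, sink, auth, mirror, peer, bridge, edge, mesh
Reachable nodes: 20 of 23 total.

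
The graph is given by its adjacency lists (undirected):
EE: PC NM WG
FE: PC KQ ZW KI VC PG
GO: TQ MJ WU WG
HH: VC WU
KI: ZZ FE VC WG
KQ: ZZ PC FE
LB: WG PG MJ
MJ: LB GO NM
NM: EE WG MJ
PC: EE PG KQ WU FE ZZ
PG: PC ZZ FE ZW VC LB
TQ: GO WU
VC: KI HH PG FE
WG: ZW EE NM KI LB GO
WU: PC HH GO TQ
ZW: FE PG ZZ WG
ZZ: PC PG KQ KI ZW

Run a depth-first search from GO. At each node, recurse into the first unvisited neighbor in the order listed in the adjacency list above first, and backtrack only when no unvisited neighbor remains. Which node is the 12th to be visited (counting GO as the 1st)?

PG

Visit GO
GO → TQ
TQ → WU
WU → PC
PC → EE
EE → NM
NM → WG
WG → ZW
ZW → FE
FE → KQ
KQ → ZZ
ZZ → PG
PG → VC
VC → KI
VC → HH
PG → LB
LB → MJ

Visit order: GO, TQ, WU, PC, EE, NM, WG, ZW, FE, KQ, ZZ, PG, VC, KI, HH, LB, MJ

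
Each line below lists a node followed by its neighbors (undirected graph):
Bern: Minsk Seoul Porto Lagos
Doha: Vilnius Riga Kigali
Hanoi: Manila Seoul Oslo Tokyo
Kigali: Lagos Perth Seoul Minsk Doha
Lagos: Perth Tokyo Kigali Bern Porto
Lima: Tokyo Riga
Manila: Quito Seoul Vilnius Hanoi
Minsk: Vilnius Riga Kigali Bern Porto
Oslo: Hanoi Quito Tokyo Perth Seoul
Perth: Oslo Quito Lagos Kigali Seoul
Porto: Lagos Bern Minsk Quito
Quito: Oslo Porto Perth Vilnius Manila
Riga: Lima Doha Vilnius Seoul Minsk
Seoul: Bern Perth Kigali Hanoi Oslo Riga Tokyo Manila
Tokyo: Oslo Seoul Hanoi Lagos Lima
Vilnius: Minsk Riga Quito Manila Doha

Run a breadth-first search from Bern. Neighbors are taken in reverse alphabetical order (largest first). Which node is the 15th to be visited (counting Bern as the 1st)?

Visit Bern; enqueue Seoul, Porto, Minsk, Lagos → queue [Seoul, Porto, Minsk, Lagos]
Visit Seoul; enqueue Tokyo, Riga, Perth, Oslo, Manila, Kigali, Hanoi → queue [Porto, Minsk, Lagos, Tokyo, Riga, Perth, Oslo, Manila, Kigali, Hanoi]
Visit Porto; enqueue Quito → queue [Minsk, Lagos, Tokyo, Riga, Perth, Oslo, Manila, Kigali, Hanoi, Quito]
Visit Minsk; enqueue Vilnius → queue [Lagos, Tokyo, Riga, Perth, Oslo, Manila, Kigali, Hanoi, Quito, Vilnius]
Visit Lagos → queue [Tokyo, Riga, Perth, Oslo, Manila, Kigali, Hanoi, Quito, Vilnius]
Visit Tokyo; enqueue Lima → queue [Riga, Perth, Oslo, Manila, Kigali, Hanoi, Quito, Vilnius, Lima]
Visit Riga; enqueue Doha → queue [Perth, Oslo, Manila, Kigali, Hanoi, Quito, Vilnius, Lima, Doha]
Visit Perth → queue [Oslo, Manila, Kigali, Hanoi, Quito, Vilnius, Lima, Doha]
Visit Oslo → queue [Manila, Kigali, Hanoi, Quito, Vilnius, Lima, Doha]
Visit Manila → queue [Kigali, Hanoi, Quito, Vilnius, Lima, Doha]
Visit Kigali → queue [Hanoi, Quito, Vilnius, Lima, Doha]
Visit Hanoi → queue [Quito, Vilnius, Lima, Doha]
Visit Quito → queue [Vilnius, Lima, Doha]
Visit Vilnius → queue [Lima, Doha]
Visit Lima → queue [Doha]
Visit Doha → queue []

Visit order: Bern, Seoul, Porto, Minsk, Lagos, Tokyo, Riga, Perth, Oslo, Manila, Kigali, Hanoi, Quito, Vilnius, Lima, Doha

Lima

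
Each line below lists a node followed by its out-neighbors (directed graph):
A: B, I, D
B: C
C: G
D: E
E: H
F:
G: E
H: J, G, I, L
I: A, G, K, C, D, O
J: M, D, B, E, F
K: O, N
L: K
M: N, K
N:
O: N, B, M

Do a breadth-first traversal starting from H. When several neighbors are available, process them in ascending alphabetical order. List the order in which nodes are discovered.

Visit H; enqueue G, I, J, L → queue [G, I, J, L]
Visit G; enqueue E → queue [I, J, L, E]
Visit I; enqueue A, C, D, K, O → queue [J, L, E, A, C, D, K, O]
Visit J; enqueue B, F, M → queue [L, E, A, C, D, K, O, B, F, M]
Visit L → queue [E, A, C, D, K, O, B, F, M]
Visit E → queue [A, C, D, K, O, B, F, M]
Visit A → queue [C, D, K, O, B, F, M]
Visit C → queue [D, K, O, B, F, M]
Visit D → queue [K, O, B, F, M]
Visit K; enqueue N → queue [O, B, F, M, N]
Visit O → queue [B, F, M, N]
Visit B → queue [F, M, N]
Visit F → queue [M, N]
Visit M → queue [N]
Visit N → queue []

H → G → I → J → L → E → A → C → D → K → O → B → F → M → N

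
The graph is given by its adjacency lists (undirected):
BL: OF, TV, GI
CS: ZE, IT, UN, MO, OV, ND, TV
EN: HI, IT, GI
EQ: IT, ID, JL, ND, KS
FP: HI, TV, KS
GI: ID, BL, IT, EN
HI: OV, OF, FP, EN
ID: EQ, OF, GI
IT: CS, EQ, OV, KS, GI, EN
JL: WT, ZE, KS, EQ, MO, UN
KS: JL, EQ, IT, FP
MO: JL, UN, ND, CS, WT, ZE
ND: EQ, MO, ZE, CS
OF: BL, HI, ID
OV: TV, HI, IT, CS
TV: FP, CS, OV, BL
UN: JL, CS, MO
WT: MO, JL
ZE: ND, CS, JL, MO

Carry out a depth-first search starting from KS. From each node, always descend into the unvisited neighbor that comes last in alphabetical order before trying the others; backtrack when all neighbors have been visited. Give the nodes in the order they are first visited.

KS JL ZE ND MO WT UN CS TV OV IT GI ID OF HI FP EN BL EQ

Visit KS
KS → JL
JL → ZE
ZE → ND
ND → MO
MO → WT
MO → UN
UN → CS
CS → TV
TV → OV
OV → IT
IT → GI
GI → ID
ID → OF
OF → HI
HI → FP
HI → EN
OF → BL
ID → EQ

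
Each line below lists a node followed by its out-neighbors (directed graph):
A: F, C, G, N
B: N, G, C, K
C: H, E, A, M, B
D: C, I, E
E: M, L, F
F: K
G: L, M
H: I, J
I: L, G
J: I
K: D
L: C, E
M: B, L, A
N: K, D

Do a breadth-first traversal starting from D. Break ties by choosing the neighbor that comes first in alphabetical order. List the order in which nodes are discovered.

Visit D; enqueue C, E, I → queue [C, E, I]
Visit C; enqueue A, B, H, M → queue [E, I, A, B, H, M]
Visit E; enqueue F, L → queue [I, A, B, H, M, F, L]
Visit I; enqueue G → queue [A, B, H, M, F, L, G]
Visit A; enqueue N → queue [B, H, M, F, L, G, N]
Visit B; enqueue K → queue [H, M, F, L, G, N, K]
Visit H; enqueue J → queue [M, F, L, G, N, K, J]
Visit M → queue [F, L, G, N, K, J]
Visit F → queue [L, G, N, K, J]
Visit L → queue [G, N, K, J]
Visit G → queue [N, K, J]
Visit N → queue [K, J]
Visit K → queue [J]
Visit J → queue []

D C E I A B H M F L G N K J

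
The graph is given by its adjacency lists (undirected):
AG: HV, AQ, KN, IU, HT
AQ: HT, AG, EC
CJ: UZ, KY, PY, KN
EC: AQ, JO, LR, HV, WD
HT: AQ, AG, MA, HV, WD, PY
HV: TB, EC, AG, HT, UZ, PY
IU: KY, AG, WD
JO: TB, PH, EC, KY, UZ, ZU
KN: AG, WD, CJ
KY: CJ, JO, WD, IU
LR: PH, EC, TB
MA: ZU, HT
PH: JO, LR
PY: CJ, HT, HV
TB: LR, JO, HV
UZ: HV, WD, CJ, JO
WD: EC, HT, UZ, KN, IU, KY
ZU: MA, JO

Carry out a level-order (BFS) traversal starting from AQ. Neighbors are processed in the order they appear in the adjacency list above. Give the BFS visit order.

AQ, HT, AG, EC, MA, HV, WD, PY, KN, IU, JO, LR, ZU, TB, UZ, KY, CJ, PH

Visit AQ; enqueue HT, AG, EC → queue [HT, AG, EC]
Visit HT; enqueue MA, HV, WD, PY → queue [AG, EC, MA, HV, WD, PY]
Visit AG; enqueue KN, IU → queue [EC, MA, HV, WD, PY, KN, IU]
Visit EC; enqueue JO, LR → queue [MA, HV, WD, PY, KN, IU, JO, LR]
Visit MA; enqueue ZU → queue [HV, WD, PY, KN, IU, JO, LR, ZU]
Visit HV; enqueue TB, UZ → queue [WD, PY, KN, IU, JO, LR, ZU, TB, UZ]
Visit WD; enqueue KY → queue [PY, KN, IU, JO, LR, ZU, TB, UZ, KY]
Visit PY; enqueue CJ → queue [KN, IU, JO, LR, ZU, TB, UZ, KY, CJ]
Visit KN → queue [IU, JO, LR, ZU, TB, UZ, KY, CJ]
Visit IU → queue [JO, LR, ZU, TB, UZ, KY, CJ]
Visit JO; enqueue PH → queue [LR, ZU, TB, UZ, KY, CJ, PH]
Visit LR → queue [ZU, TB, UZ, KY, CJ, PH]
Visit ZU → queue [TB, UZ, KY, CJ, PH]
Visit TB → queue [UZ, KY, CJ, PH]
Visit UZ → queue [KY, CJ, PH]
Visit KY → queue [CJ, PH]
Visit CJ → queue [PH]
Visit PH → queue []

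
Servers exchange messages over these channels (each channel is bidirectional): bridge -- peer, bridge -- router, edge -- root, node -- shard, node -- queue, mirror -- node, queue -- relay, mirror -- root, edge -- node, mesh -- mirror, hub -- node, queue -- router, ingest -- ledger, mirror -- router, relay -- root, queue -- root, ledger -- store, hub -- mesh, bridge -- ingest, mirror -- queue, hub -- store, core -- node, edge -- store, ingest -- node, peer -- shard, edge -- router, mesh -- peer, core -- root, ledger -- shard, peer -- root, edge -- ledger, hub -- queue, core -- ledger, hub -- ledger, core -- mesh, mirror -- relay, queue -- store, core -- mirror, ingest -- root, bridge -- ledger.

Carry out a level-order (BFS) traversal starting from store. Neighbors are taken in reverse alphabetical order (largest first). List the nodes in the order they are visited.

store → queue → ledger → hub → edge → router → root → relay → node → mirror → shard → ingest → core → bridge → mesh → peer

Visit store; enqueue queue, ledger, hub, edge → queue [queue, ledger, hub, edge]
Visit queue; enqueue router, root, relay, node, mirror → queue [ledger, hub, edge, router, root, relay, node, mirror]
Visit ledger; enqueue shard, ingest, core, bridge → queue [hub, edge, router, root, relay, node, mirror, shard, ingest, core, bridge]
Visit hub; enqueue mesh → queue [edge, router, root, relay, node, mirror, shard, ingest, core, bridge, mesh]
Visit edge → queue [router, root, relay, node, mirror, shard, ingest, core, bridge, mesh]
Visit router → queue [root, relay, node, mirror, shard, ingest, core, bridge, mesh]
Visit root; enqueue peer → queue [relay, node, mirror, shard, ingest, core, bridge, mesh, peer]
Visit relay → queue [node, mirror, shard, ingest, core, bridge, mesh, peer]
Visit node → queue [mirror, shard, ingest, core, bridge, mesh, peer]
Visit mirror → queue [shard, ingest, core, bridge, mesh, peer]
Visit shard → queue [ingest, core, bridge, mesh, peer]
Visit ingest → queue [core, bridge, mesh, peer]
Visit core → queue [bridge, mesh, peer]
Visit bridge → queue [mesh, peer]
Visit mesh → queue [peer]
Visit peer → queue []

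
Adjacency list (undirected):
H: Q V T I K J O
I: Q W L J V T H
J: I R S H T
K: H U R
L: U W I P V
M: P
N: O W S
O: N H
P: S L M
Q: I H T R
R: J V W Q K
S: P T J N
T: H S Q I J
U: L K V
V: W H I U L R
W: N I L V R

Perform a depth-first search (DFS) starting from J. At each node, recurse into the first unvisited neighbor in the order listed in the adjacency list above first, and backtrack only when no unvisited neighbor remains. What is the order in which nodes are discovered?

J, I, Q, H, V, W, N, O, S, P, L, U, K, R, M, T

Visit J
J → I
I → Q
Q → H
H → V
V → W
W → N
N → O
N → S
S → P
P → L
L → U
U → K
K → R
P → M
S → T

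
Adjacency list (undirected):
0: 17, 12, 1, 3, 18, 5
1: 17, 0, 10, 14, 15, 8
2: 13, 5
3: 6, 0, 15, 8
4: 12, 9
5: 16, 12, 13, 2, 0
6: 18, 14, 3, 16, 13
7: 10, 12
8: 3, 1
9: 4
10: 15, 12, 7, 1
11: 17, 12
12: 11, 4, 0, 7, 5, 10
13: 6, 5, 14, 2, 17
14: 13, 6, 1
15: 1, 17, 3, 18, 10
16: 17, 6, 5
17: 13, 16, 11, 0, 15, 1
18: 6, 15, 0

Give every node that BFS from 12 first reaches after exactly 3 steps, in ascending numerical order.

Level 0: 12
Level 1: 0, 4, 5, 7, 10, 11
Level 2: 1, 2, 3, 9, 13, 15, 16, 17, 18
Level 3: 6, 8, 14

6, 8, 14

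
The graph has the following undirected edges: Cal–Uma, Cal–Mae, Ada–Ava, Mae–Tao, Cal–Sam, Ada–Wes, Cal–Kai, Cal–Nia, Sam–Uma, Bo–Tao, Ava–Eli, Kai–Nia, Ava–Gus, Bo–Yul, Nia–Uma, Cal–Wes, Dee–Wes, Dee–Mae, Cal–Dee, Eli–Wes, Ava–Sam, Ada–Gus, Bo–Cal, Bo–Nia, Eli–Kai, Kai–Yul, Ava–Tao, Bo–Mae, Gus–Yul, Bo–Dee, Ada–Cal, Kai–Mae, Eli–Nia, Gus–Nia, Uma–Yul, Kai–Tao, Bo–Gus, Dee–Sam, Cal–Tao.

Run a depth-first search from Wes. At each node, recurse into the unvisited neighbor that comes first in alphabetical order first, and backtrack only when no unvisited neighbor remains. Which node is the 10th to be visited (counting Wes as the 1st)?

Tao

Visit Wes
Wes → Ada
Ada → Ava
Ava → Eli
Eli → Kai
Kai → Cal
Cal → Bo
Bo → Dee
Dee → Mae
Mae → Tao
Dee → Sam
Sam → Uma
Uma → Nia
Nia → Gus
Gus → Yul

Visit order: Wes, Ada, Ava, Eli, Kai, Cal, Bo, Dee, Mae, Tao, Sam, Uma, Nia, Gus, Yul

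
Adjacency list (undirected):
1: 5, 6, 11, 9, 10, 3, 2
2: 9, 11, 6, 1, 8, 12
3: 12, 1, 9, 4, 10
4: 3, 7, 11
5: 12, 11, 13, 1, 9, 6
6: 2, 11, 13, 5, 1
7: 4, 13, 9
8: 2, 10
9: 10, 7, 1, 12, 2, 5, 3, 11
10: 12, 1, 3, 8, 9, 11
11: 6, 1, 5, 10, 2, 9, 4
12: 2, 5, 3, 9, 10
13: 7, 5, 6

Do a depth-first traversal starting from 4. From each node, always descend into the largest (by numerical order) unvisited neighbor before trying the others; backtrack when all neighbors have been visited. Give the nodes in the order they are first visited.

4 11 10 12 9 7 13 6 5 1 3 2 8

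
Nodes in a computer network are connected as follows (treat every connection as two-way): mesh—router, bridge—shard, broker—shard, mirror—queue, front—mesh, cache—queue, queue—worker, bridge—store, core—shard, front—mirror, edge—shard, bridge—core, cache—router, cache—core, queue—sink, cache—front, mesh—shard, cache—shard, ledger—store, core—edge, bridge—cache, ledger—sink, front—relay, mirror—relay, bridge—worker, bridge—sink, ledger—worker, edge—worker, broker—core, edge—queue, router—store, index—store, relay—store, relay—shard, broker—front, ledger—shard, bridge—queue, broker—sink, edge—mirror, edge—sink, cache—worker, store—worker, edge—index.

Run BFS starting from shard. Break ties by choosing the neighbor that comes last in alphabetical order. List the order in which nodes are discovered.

Visit shard; enqueue relay, mesh, ledger, edge, core, cache, broker, bridge → queue [relay, mesh, ledger, edge, core, cache, broker, bridge]
Visit relay; enqueue store, mirror, front → queue [mesh, ledger, edge, core, cache, broker, bridge, store, mirror, front]
Visit mesh; enqueue router → queue [ledger, edge, core, cache, broker, bridge, store, mirror, front, router]
Visit ledger; enqueue worker, sink → queue [edge, core, cache, broker, bridge, store, mirror, front, router, worker, sink]
Visit edge; enqueue queue, index → queue [core, cache, broker, bridge, store, mirror, front, router, worker, sink, queue, index]
Visit core → queue [cache, broker, bridge, store, mirror, front, router, worker, sink, queue, index]
Visit cache → queue [broker, bridge, store, mirror, front, router, worker, sink, queue, index]
Visit broker → queue [bridge, store, mirror, front, router, worker, sink, queue, index]
Visit bridge → queue [store, mirror, front, router, worker, sink, queue, index]
Visit store → queue [mirror, front, router, worker, sink, queue, index]
Visit mirror → queue [front, router, worker, sink, queue, index]
Visit front → queue [router, worker, sink, queue, index]
Visit router → queue [worker, sink, queue, index]
Visit worker → queue [sink, queue, index]
Visit sink → queue [queue, index]
Visit queue → queue [index]
Visit index → queue []

shard, relay, mesh, ledger, edge, core, cache, broker, bridge, store, mirror, front, router, worker, sink, queue, index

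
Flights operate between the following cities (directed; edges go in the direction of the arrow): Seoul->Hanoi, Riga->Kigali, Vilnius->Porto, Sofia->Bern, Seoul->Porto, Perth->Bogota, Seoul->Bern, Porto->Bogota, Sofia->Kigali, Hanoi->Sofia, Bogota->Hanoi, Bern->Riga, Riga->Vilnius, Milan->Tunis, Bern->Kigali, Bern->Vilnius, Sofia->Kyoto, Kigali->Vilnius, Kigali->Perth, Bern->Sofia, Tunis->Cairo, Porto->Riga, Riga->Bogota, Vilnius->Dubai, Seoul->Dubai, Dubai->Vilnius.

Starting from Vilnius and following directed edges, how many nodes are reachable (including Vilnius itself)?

BFS from Vilnius visits: Vilnius, Porto, Dubai, Riga, Bogota, Kigali, Hanoi, Perth, Sofia, Kyoto, Bern
Reachable nodes: 11 of 15 total.

11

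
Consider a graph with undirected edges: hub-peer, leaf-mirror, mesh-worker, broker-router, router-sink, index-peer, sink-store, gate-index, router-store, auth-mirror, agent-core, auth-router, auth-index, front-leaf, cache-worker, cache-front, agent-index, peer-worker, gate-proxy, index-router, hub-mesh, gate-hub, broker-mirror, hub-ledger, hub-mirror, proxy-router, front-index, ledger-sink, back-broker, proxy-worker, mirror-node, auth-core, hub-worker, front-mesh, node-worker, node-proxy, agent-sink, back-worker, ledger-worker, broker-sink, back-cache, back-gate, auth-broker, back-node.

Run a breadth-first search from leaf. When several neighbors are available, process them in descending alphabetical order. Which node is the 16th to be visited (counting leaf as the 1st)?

Visit leaf; enqueue mirror, front → queue [mirror, front]
Visit mirror; enqueue node, hub, broker, auth → queue [front, node, hub, broker, auth]
Visit front; enqueue mesh, index, cache → queue [node, hub, broker, auth, mesh, index, cache]
Visit node; enqueue worker, proxy, back → queue [hub, broker, auth, mesh, index, cache, worker, proxy, back]
Visit hub; enqueue peer, ledger, gate → queue [broker, auth, mesh, index, cache, worker, proxy, back, peer, ledger, gate]
Visit broker; enqueue sink, router → queue [auth, mesh, index, cache, worker, proxy, back, peer, ledger, gate, sink, router]
Visit auth; enqueue core → queue [mesh, index, cache, worker, proxy, back, peer, ledger, gate, sink, router, core]
Visit mesh → queue [index, cache, worker, proxy, back, peer, ledger, gate, sink, router, core]
Visit index; enqueue agent → queue [cache, worker, proxy, back, peer, ledger, gate, sink, router, core, agent]
Visit cache → queue [worker, proxy, back, peer, ledger, gate, sink, router, core, agent]
Visit worker → queue [proxy, back, peer, ledger, gate, sink, router, core, agent]
Visit proxy → queue [back, peer, ledger, gate, sink, router, core, agent]
Visit back → queue [peer, ledger, gate, sink, router, core, agent]
Visit peer → queue [ledger, gate, sink, router, core, agent]
Visit ledger → queue [gate, sink, router, core, agent]
Visit gate → queue [sink, router, core, agent]
Visit sink; enqueue store → queue [router, core, agent, store]
Visit router → queue [core, agent, store]
Visit core → queue [agent, store]
Visit agent → queue [store]
Visit store → queue []

Visit order: leaf, mirror, front, node, hub, broker, auth, mesh, index, cache, worker, proxy, back, peer, ledger, gate, sink, router, core, agent, store

gate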